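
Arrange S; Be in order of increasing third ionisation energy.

The third ionization energy removes an electron from the +2 ion. For each element: S²⁺ still has 4 valence electrons; Be²⁺ is the bare [He] core.
Pulling an electron out of a noble-gas core costs far more than removing a remaining valence electron, so Be sits at the high end of IE_3.
Tabulated IE_3 (kJ/mol): S 3357, Be 14849.
Hence IE_3: S < Be.

S, Be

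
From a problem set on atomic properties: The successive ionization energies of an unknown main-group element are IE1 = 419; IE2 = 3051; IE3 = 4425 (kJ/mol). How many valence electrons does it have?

1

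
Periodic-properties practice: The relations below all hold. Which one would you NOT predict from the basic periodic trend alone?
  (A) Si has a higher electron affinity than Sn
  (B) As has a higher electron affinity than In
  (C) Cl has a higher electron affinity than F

(C)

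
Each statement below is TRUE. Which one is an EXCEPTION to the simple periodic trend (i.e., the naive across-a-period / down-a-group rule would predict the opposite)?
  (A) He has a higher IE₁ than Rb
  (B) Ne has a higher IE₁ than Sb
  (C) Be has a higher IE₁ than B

The general trend: IE₁ increases across a period and decreases down a group.
(A) He (period 1, group 18) vs Rb (period 5, group 1): the stated order agrees with the simple trend.
(B) Ne (period 2, group 18) vs Sb (period 5, group 15): the stated order agrees with the simple trend.
(C) Be (period 2, group 2) vs B (period 2, group 13): the stated order contradicts the simple trend.
The exception is (C): removing B's lone 2p electron is easier than breaking Be's filled 2s².

(C)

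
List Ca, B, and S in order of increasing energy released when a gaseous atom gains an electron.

B is in period 2, group 13; S is in period 3, group 16; Ca is in period 4, group 2.
Electron affinity generally becomes more exothermic across a period toward the halogens and less exothermic down a group.
Neither a single period nor a single group — weigh both effects.
B > Ca: both effects reinforce here, so B is clearly the higher of the two.
S > B: period and group pull opposite ways; the across-period shift dominates (200 vs 27 kJ/mol).
Approximate values (kJ/mol): B 27, S 200, Ca 2.
So from lowest to highest: Ca < B < S.

Ca < B < S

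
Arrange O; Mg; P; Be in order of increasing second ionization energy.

Mg, Be, P, O

IE_2 is the cost of taking one more electron from the +1 cation: O⁺ still has 5 valence electrons; Mg⁺ still has 1 valence electron; P⁺ still has 4 valence electrons; Be⁺ still has 1 valence electron.
All are still removing valence electrons, so compare the +1 ions as you would atoms: IE_2 generally rises across a period (higher Z_eff) and falls down a group (larger shell), subject to the usual subshell exceptions.
Valence configurations: O⁺ [He]2s²2p³, Mg⁺ [Ne]3s¹, P⁺ [Ne]3s²3p², Be⁺ [He]2s¹.
The numbers (kJ/mol): O 3388, Mg 1451, P 1907, Be 1757.
Overall IE_2 order: Mg < Be < P < O.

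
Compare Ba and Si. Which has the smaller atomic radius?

Si is in period 3, group 14; Ba is in period 6, group 2.
Radius decreases left→right (rising Z_eff, same n) and increases top→bottom (higher n).
These span different periods and groups, so the two trends combine.
Ba > Si: relative to Si, both the across-period and down-group shifts push Ba's atomic radius up.
Approximate values (pm): Si 116, Ba 196.
So Si has the smaller atomic radius (Si < Ba).

Si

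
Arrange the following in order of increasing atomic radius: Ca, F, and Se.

F is in period 2, group 17; Ca is in period 4, group 2; Se is in period 4, group 16.
Radius decreases left→right (rising Z_eff, same n) and increases top→bottom (higher n).
Here both period and group differ, so the two effects have to be weighed against each other.
Se > F: both effects reinforce here, so Se is clearly the larger of the two.
Ca > Se: Ca lies to the left of Se in period 4, so the across-period effect alone puts Ca larger.
Approximate values (pm): F 64, Ca 171, Se 116.
So from smallest to largest: F < Se < Ca.

F, Se, Ca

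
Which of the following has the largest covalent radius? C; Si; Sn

Sn

C is in period 2, group 14; Si is in period 3, group 14; Sn is in period 5, group 14.
Across a period the added protons contract the valence shell; down a group each new principal shell makes the atom larger.
All are in group 14, so atomic radius increases down the group.
The largest covalent radius among these belongs to Sn.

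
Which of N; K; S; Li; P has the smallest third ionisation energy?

P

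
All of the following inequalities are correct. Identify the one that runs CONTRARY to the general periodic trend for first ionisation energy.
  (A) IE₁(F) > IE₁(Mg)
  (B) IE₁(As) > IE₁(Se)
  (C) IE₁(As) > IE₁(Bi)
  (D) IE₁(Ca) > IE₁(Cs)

(B)

The general trend: first ionisation energy increases across a period and decreases down a group.
(A) F (period 2, group 17) vs Mg (period 3, group 2): the stated order agrees with the simple trend.
(B) As (period 4, group 15) vs Se (period 4, group 16): the stated order contradicts the simple trend.
(C) As (period 4, group 15) vs Bi (period 6, group 15): the stated order agrees with the simple trend.
(D) Ca (period 4, group 2) vs Cs (period 6, group 1): the stated order agrees with the simple trend.
The exception is (B): Se (4p⁴) ionizes more easily than half-filled As (4p³).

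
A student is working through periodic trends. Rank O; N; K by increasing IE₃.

IE_3 is the cost of taking one more electron from the +2 cation: O²⁺ still has 4 valence electrons; N²⁺ still has 3 valence electrons; K²⁺ is already 1 electron into the core.
Usually core removal costs more than valence removal, but here the competition is close: a tightly held n=2 valence electron can cost more to remove than an n=3 core electron, so the actual values have to decide it.
Valence configurations: O²⁺ [He]2s²2p², N²⁺ [He]2s²2p¹.
Approximate IE_3 values (kJ/mol): O 5300, N 4578, K 4420.
Overall IE_3 order: K < N < O.

K, N, O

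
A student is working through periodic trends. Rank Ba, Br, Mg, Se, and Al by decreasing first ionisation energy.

Br > Se > Mg > Al > Ba

Mg is in period 3, group 2; Al is in period 3, group 13; Se is in period 4, group 16; Br is in period 4, group 17; Ba is in period 6, group 2.
Removing the outermost electron gets harder across a period and easier down a group.
These span different periods and groups, so the two trends combine.
Al > Ba: both effects reinforce here, so Al is clearly the higher of the two.
Mg > Al: this pair runs against the simple trend — see the exception note.
Se > Mg: period and group pull opposite ways; the across-period shift dominates (941 vs 738 kJ/mol).
Br > Se: Br lies to the right of Se in period 4, so the across-period effect alone puts Br higher.
Note the exception: Mg has a higher first ionization energy than Al, contrary to the simple trend — Al's single 3p electron is easier to remove than one from Mg's filled 3s².
Approximate values (kJ/mol): Mg 738, Al 578, Se 941, Br 1140, Ba 503.
So from highest to lowest: Br > Se > Mg > Al > Ba.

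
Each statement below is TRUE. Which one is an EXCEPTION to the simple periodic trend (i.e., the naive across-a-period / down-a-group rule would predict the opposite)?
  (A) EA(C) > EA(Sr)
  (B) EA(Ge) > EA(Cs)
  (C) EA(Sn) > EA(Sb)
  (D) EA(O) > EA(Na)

(C)

The general trend: electron affinity increases across a period and decreases down a group.
(A) C (period 2, group 14) vs Sr (period 5, group 2): the stated order agrees with the simple trend.
(B) Ge (period 4, group 14) vs Cs (period 6, group 1): the stated order agrees with the simple trend.
(C) Sn (period 5, group 14) vs Sb (period 5, group 15): the stated order contradicts the simple trend.
(D) O (period 2, group 16) vs Na (period 3, group 1): the stated order agrees with the simple trend.
The exception is (C): adding an electron to Sb's half-filled 5p³ is unfavourable, so Sn has the more exothermic EA.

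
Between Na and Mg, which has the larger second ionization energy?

IE_2 is the cost of taking one more electron from the +1 cation: Na⁺ is the bare [Ne] core; Mg⁺ still has 1 valence electron.
Breaking into a closed-shell core is much more expensive than removing a leftover valence electron — Na has the largest IE_2 here.
Approximate IE_2 values (kJ/mol): Na 4562, Mg 1451.
Hence IE_2: Mg < Na.

Na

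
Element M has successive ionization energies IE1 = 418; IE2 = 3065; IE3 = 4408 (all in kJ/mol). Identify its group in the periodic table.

Group 1

Look for the largest jump between consecutive ionization energies: IE2/IE1 ≈ 7.3, far larger than any earlier ratio.
That jump marks the point where a core electron is being removed. So the atom has 1 valence electron.
A main-group element with 1 valence electron is in group 1.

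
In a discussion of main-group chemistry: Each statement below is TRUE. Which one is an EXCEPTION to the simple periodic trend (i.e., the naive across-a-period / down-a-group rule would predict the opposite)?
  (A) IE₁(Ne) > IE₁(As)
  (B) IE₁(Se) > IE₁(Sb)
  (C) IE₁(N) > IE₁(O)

The general trend: IE₁ increases across a period and decreases down a group.
(A) Ne (period 2, group 18) vs As (period 4, group 15): the stated order agrees with the simple trend.
(B) Se (period 4, group 16) vs Sb (period 5, group 15): the stated order agrees with the simple trend.
(C) N (period 2, group 15) vs O (period 2, group 16): the stated order contradicts the simple trend.
The exception is (C): pairing an electron in O's 2p⁴ costs repulsion energy, so O ionizes more easily than half-filled N (2p³).

(C)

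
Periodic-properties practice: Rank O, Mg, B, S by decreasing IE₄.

Consider each +3 ion: O³⁺ still has 3 valence electrons; Mg³⁺ is already 1 electron into the core; B³⁺ is the bare [He] core; S³⁺ still has 3 valence electrons.
Pulling an electron out of a noble-gas core costs far more than removing a remaining valence electron, so Mg and B sit at the high end of IE_4.
Valence configurations: O³⁺ [He]2s²2p¹, S³⁺ [Ne]3s²3p¹.
Approximate IE_4 values (kJ/mol): O 7469, Mg 10543, B 25026, S 4556.
Putting it together, IE_4: S < O < Mg < B.

B, Mg, O, S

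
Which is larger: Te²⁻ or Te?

Forming Te²⁻ adds 2 electrons to Te. More electron–electron repulsion in the same shell, with unchanged nuclear charge, lets the cloud expand.
An anion is larger than its parent atom: Te²⁻ > Te.

Te²⁻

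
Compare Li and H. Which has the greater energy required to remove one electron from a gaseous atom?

H

H is in period 1, group 1; Li is in period 2, group 1.
IE₁ increases left→right with effective nuclear charge and decreases top→bottom as the valence shell moves farther out.
All are in group 1, so first ionization energy increases up the group.
So H has the greater energy required to remove one electron from a gaseous atom (H > Li).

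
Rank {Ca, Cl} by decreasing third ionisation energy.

Ca > Cl

After 2 electrons have been removed, what remains? Ca²⁺ is the bare [Ar] core; Cl²⁺ still has 5 valence electrons.
Breaking into a closed-shell core is much more expensive than removing a leftover valence electron — Ca has the largest IE_3 here.
The numbers (kJ/mol): Ca 4912, Cl 3822.
So the third ionization energies run Cl < Ca.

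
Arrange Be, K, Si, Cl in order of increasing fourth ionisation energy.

Si, Cl, K, Be

IE_4 is the cost of taking one more electron from the +3 cation: Be³⁺ is already 1 electron into the core; K³⁺ is already 2 electrons into the core; Si³⁺ still has 1 valence electron; Cl³⁺ still has 4 valence electrons.
Breaking into a closed-shell core is much more expensive than removing a leftover valence electron — K and Be have the largest IE_4 here.
Valence configurations: Si³⁺ [Ne]3s¹, Cl³⁺ [Ne]3s²3p².
Tabulated IE_4 (kJ/mol): Be 21007, K 5877, Si 4356, Cl 5159.
Hence IE_4: Si < Cl < K < Be.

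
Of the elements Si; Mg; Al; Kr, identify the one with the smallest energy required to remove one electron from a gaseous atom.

Al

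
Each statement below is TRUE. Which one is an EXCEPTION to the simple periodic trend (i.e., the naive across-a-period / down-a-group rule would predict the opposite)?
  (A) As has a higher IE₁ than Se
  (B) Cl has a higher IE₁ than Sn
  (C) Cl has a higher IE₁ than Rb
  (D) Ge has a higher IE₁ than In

The general trend: IE₁ increases across a period and decreases down a group.
(A) As (period 4, group 15) vs Se (period 4, group 16): the stated order contradicts the simple trend.
(B) Cl (period 3, group 17) vs Sn (period 5, group 14): the stated order agrees with the simple trend.
(C) Cl (period 3, group 17) vs Rb (period 5, group 1): the stated order agrees with the simple trend.
(D) Ge (period 4, group 14) vs In (period 5, group 13): the stated order agrees with the simple trend.
The exception is (A): Se (4p⁴) ionizes more easily than half-filled As (4p³).

(A)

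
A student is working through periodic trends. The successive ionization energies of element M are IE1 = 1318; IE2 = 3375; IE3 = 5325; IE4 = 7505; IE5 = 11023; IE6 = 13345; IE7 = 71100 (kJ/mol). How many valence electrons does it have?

6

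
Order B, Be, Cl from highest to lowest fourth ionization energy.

B, Be, Cl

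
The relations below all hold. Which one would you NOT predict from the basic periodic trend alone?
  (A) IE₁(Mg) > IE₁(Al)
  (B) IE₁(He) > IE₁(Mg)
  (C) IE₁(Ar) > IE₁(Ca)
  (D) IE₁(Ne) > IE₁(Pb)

(A)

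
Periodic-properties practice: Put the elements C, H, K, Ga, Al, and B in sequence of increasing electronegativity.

K < Al < Ga < B < H < C

H is in period 1, group 1; B is in period 2, group 13; C is in period 2, group 14; Al is in period 3, group 13; K is in period 4, group 1; Ga is in period 4, group 13.
Electronegativity increases across a period and decreases down a group, tracking effective nuclear charge and atomic size.
These span different periods and groups, so the two trends combine.
Al > K: both effects reinforce here, so Al is clearly the higher of the two.
Ga > Al: this pair runs against the simple trend — see the exception note.
B > Ga: B sits above Ga in group 13, so the down-group effect alone puts B higher.
H > B: period and group pull opposite ways; the down-group shift dominates (2.20 vs 2.04).
C > H: period and group pull opposite ways; the across-period shift dominates (2.55 vs 2.20).
Note the exception: Ga has a higher electronegativity than Al, contrary to the simple trend — poor shielding by filled d (and f) subshells raises the heavier element's effective nuclear charge more than the simple down-group trend predicts.
For reference (Pauling): H 2.20, B 2.04, C 2.55, Al 1.61, K 0.82, Ga 1.81.
So from lowest to highest: K < Al < Ga < B < H < C.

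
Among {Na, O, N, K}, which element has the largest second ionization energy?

Na

After 1 electron has been removed, what remains? Na⁺ is the bare [Ne] core; O⁺ still has 5 valence electrons; N⁺ still has 4 valence electrons; K⁺ is the bare [Ar] core.
Usually core removal costs more than valence removal, but here the competition is close: a tightly held n=2 valence electron can cost more to remove than an n=3 core electron, so the actual values have to decide it.
Valence configurations: O⁺ [He]2s²2p³, N⁺ [He]2s²2p².
Tabulated IE_2 (kJ/mol): Na 4562, O 3388, N 2856, K 3052.
Hence IE_2: N < K < O < Na.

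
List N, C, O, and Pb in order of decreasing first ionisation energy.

N > O > C > Pb

C is in period 2, group 14; N is in period 2, group 15; O is in period 2, group 16; Pb is in period 6, group 14.
Across a period the outer electron is held more tightly (higher IE₁); down a group it sits in a higher shell, more shielded, and comes off more easily.
Neither a single period nor a single group — weigh both effects.
C > Pb: C sits above Pb in group 14, so the down-group effect alone puts C higher.
O > C: O lies to the right of C in period 2, so the across-period effect alone puts O higher.
N > O: this pair runs against the simple trend — see the exception note.
Note the exception: N has a higher first ionization energy than O, contrary to the simple trend — pairing an electron in O's 2p⁴ costs repulsion energy, so O ionizes more easily than half-filled N (2p³).
For reference (kJ/mol): C 1086, N 1402, O 1314, Pb 716.
So from highest to lowest: N > O > C > Pb.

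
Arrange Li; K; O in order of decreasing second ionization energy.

The second ionization energy removes an electron from the +1 ion. For each element: Li⁺ is the bare [He] core; K⁺ is the bare [Ar] core; O⁺ still has 5 valence electrons.
Usually core removal costs more than valence removal, but here the competition is close: a tightly held n=2 valence electron can cost more to remove than an n=3 core electron, so the actual values have to decide it.
The numbers (kJ/mol): Li 7298, K 3052, O 3388.
Hence IE_2: K < O < Li.

Li, O, K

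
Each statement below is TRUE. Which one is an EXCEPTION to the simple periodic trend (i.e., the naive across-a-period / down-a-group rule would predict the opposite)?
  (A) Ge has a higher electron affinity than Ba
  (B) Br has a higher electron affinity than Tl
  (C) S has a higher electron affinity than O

The general trend: electron affinity increases across a period and decreases down a group.
(A) Ge (period 4, group 14) vs Ba (period 6, group 2): the stated order agrees with the simple trend.
(B) Br (period 4, group 17) vs Tl (period 6, group 13): the stated order agrees with the simple trend.
(C) S (period 3, group 16) vs O (period 2, group 16): the stated order contradicts the simple trend.
The exception is (C): the compact 2p subshell of O repels the added electron more than S's larger 3p does.

(C)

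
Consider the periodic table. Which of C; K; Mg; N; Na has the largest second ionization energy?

The second ionization energy removes an electron from the +1 ion. For each element: C⁺ still has 3 valence electrons; K⁺ is the bare [Ar] core; Mg⁺ still has 1 valence electron; N⁺ still has 4 valence electrons; Na⁺ is the bare [Ne] core.
Breaking into a closed-shell core is much more expensive than removing a leftover valence electron — K and Na have the largest IE_2 here.
Valence configurations: C⁺ [He]2s²2p¹, Mg⁺ [Ne]3s¹, N⁺ [He]2s²2p².
Approximate IE_2 values (kJ/mol): C 2353, K 3052, Mg 1451, N 2856, Na 4562.
Putting it together, IE_2: Mg < C < N < K < Na.

Na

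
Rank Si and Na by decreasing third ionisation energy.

Na > Si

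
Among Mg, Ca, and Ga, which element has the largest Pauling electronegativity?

Ga

Mg is in period 3, group 2; Ca is in period 4, group 2; Ga is in period 4, group 13.
Atoms toward the upper right of the periodic table pull bonding electrons most strongly.
These span different periods and groups, so the two trends combine.
Mg > Ca: Mg sits above Ca in group 2, so the down-group effect alone puts Mg higher.
Ga > Mg: period and group pull opposite ways; the across-period shift dominates (1.81 vs 1.31).
Approximate values (Pauling): Mg 1.31, Ca 1.00, Ga 1.81.
The largest Pauling electronegativity among these belongs to Ga.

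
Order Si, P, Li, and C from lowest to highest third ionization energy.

P < Si < C < Li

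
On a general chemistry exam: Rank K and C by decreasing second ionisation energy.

K > C

IE_2 is the cost of taking one more electron from the +1 cation: K⁺ is the bare [Ar] core; C⁺ still has 3 valence electrons.
Pulling an electron out of a noble-gas core costs far more than removing a remaining valence electron, so K sits at the high end of IE_2.
Approximate IE_2 values (kJ/mol): K 3052, C 2353.
So the second ionization energies run C < K.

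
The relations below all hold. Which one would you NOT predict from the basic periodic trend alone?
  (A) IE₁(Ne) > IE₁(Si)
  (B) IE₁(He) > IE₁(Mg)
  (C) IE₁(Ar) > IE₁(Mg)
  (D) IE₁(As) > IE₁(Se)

(D)

The general trend: first ionization energy increases across a period and decreases down a group.
(A) Ne (period 2, group 18) vs Si (period 3, group 14): the stated order agrees with the simple trend.
(B) He (period 1, group 18) vs Mg (period 3, group 2): the stated order agrees with the simple trend.
(C) Ar (period 3, group 18) vs Mg (period 3, group 2): the stated order agrees with the simple trend.
(D) As (period 4, group 15) vs Se (period 4, group 16): the stated order contradicts the simple trend.
The exception is (D): Se (4p⁴) ionizes more easily than half-filled As (4p³).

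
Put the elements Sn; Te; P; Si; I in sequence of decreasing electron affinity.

Si is in period 3, group 14; P is in period 3, group 15; Sn is in period 5, group 14; Te is in period 5, group 16; I is in period 5, group 17.
Electron affinity generally becomes more exothermic across a period toward the halogens and less exothermic down a group.
Here both period and group differ, so the two effects have to be weighed against each other.
Sn > P: this pair runs against the simple trend — see the exception note.
Si > Sn: Si sits above Sn in group 14, so the down-group effect alone puts Si higher.
Te > Si: the two effects oppose for this pair; the across-period effect wins (190 vs 134 kJ/mol).
I > Te: both are in period 5; the period trend gives I the larger value.
Note the exception: Sn has a higher electron affinity than P, contrary to the simple trend — adding an electron to P's half-filled np³ subshell costs electron-pairing energy.
Note the exception: Si has a higher electron affinity than P, contrary to the simple trend — adding an electron to P's half-filled 3p³ is unfavourable, so Si (3p²) has the more exothermic EA.
For reference (kJ/mol): Si 134, P 72, Sn 107, Te 190, I 295.
So from highest to lowest: I > Te > Si > Sn > P.

I, Te, Si, Sn, P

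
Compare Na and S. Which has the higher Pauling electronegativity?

S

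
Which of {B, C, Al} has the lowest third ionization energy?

Al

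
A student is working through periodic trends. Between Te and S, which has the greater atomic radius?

S is in period 3, group 16; Te is in period 5, group 16.
Moving right in a period, electrons are added to the same shell under a stronger nuclear pull, so atoms get smaller; moving down, a new shell is opened and atoms get larger.
All are in group 16, so atomic radius increases down the group.
So Te has the greater atomic radius (Te > S).

Te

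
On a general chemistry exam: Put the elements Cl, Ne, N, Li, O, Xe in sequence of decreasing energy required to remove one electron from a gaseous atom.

Ne > N > O > Cl > Xe > Li

IE₁ increases left→right with effective nuclear charge and decreases top→bottom as the valence shell moves farther out.
Neither a single period nor a single group — weigh both effects.
Xe > Li: the two effects oppose for this pair; the across-period effect wins (1170 vs 520 kJ/mol).
Cl > Xe: period and group pull opposite ways; the down-group shift dominates (1251 vs 1170 kJ/mol).
O > Cl: period and group pull opposite ways; the down-group shift dominates (1314 vs 1251 kJ/mol).
N > O: this pair runs against the simple trend — see the exception note.
Ne > N: both are in period 2; the period trend gives Ne the larger value.
Note the exception: N has a higher first ionization energy than O, contrary to the simple trend — pairing an electron in O's 2p⁴ costs repulsion energy, so O ionizes more easily than half-filled N (2p³).
For reference (kJ/mol): Li 520, N 1402, O 1314, Ne 2081, Cl 1251, Xe 1170.
So from highest to lowest: Ne > N > O > Cl > Xe > Li.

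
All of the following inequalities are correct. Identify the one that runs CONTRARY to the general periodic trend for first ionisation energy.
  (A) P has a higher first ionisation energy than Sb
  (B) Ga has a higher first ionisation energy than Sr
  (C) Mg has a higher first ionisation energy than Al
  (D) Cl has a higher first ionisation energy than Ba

(C)

The general trend: first ionisation energy increases across a period and decreases down a group.
(A) P (period 3, group 15) vs Sb (period 5, group 15): the stated order agrees with the simple trend.
(B) Ga (period 4, group 13) vs Sr (period 5, group 2): the stated order agrees with the simple trend.
(C) Mg (period 3, group 2) vs Al (period 3, group 13): the stated order contradicts the simple trend.
(D) Cl (period 3, group 17) vs Ba (period 6, group 2): the stated order agrees with the simple trend.
The exception is (C): Al's single 3p electron is easier to remove than one from Mg's filled 3s².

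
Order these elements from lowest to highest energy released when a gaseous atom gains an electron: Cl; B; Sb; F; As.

B < As < Sb < F < Cl

B is in period 2, group 13; F is in period 2, group 17; Cl is in period 3, group 17; As is in period 4, group 15; Sb is in period 5, group 15.
Adding an electron releases more energy for atoms nearer the top right (short of the noble gases).
Here both period and group differ, so the two effects have to be weighed against each other.
As > B: the two effects oppose for this pair; the across-period effect wins (78 vs 27 kJ/mol).
Sb > As: this pair runs against the simple trend — see the exception note.
F > Sb: relative to Sb, both the across-period and down-group shifts push F's electron affinity up.
Cl > F: this pair runs against the simple trend — see the exception note.
Note the exception: Sb has a higher electron affinity than As, contrary to the simple trend — both are half-filled np³, but the pairing/repulsion penalty for the added electron shrinks as the p orbitals become larger and more diffuse down the group, and for Sb that outweighs the weaker nuclear attraction.
Note the exception: Cl has a higher electron affinity than F, contrary to the simple trend — F's small 2p subshell makes the incoming electron feel strong e⁻–e⁻ repulsion, so Cl actually releases more energy on gaining an electron.
Approximate values (kJ/mol): B 27, F 328, Cl 349, As 78, Sb 103.
So from lowest to highest: B < As < Sb < F < Cl.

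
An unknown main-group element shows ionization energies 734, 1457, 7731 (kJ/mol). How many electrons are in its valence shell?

2

Look for the largest jump between consecutive ionization energies: IE3/IE2 ≈ 5.3, far larger than any earlier ratio.
That jump marks the point where a core electron is being removed. So the atom has 2 valence electrons.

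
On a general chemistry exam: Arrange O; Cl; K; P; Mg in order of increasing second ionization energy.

Mg < P < Cl < K < O

IE_2 is the cost of taking one more electron from the +1 cation: O⁺ still has 5 valence electrons; Cl⁺ still has 6 valence electrons; K⁺ is the bare [Ar] core; P⁺ still has 4 valence electrons; Mg⁺ still has 1 valence electron.
Usually core removal costs more than valence removal, but here the competition is close: a tightly held n=2 valence electron can cost more to remove than an n=3 core electron, so the actual values have to decide it.
Valence configurations: O⁺ [He]2s²2p³, Cl⁺ [Ne]3s²3p⁴, P⁺ [Ne]3s²3p², Mg⁺ [Ne]3s¹.
The numbers (kJ/mol): O 3388, Cl 2298, K 3052, P 1907, Mg 1451.
Overall IE_2 order: Mg < P < Cl < K < O.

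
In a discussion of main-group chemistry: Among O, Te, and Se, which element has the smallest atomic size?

O is in period 2, group 16; Se is in period 4, group 16; Te is in period 5, group 16.
Radius decreases left→right (rising Z_eff, same n) and increases top→bottom (higher n).
All are in group 16, so atomic radius increases down the group.
The smallest atomic size among these belongs to O.

O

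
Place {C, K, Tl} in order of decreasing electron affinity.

C > K > Tl

C is in period 2, group 14; K is in period 4, group 1; Tl is in period 6, group 13.
Electron affinity generally becomes more exothermic across a period toward the halogens and less exothermic down a group.
These span different periods and groups, so the two trends combine.
K > Tl: period and group pull opposite ways; the down-group shift dominates (48 vs 19 kJ/mol).
C > K: relative to K, both the across-period and down-group shifts push C's electron affinity up.
Approximate values (kJ/mol): C 122, K 48, Tl 19.
So from highest to lowest: C > K > Tl.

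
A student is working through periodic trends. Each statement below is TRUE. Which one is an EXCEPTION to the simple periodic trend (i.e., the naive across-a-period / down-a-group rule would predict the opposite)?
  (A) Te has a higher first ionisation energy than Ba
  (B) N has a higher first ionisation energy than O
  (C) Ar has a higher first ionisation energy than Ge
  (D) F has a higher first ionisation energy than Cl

The general trend: first ionisation energy increases across a period and decreases down a group.
(A) Te (period 5, group 16) vs Ba (period 6, group 2): the stated order agrees with the simple trend.
(B) N (period 2, group 15) vs O (period 2, group 16): the stated order contradicts the simple trend.
(C) Ar (period 3, group 18) vs Ge (period 4, group 14): the stated order agrees with the simple trend.
(D) F (period 2, group 17) vs Cl (period 3, group 17): the stated order agrees with the simple trend.
The exception is (B): pairing an electron in O's 2p⁴ costs repulsion energy, so O ionizes more easily than half-filled N (2p³).

(B)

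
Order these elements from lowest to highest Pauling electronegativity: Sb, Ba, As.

Ba, Sb, As

Atoms toward the upper right of the periodic table pull bonding electrons most strongly.
Neither a single period nor a single group — weigh both effects.
Sb > Ba: relative to Ba, both the across-period and down-group shifts push Sb's electronegativity up.
As > Sb: they share group 15; the group trend gives As the larger value.
Tabulated electronegativity (Pauling): As 2.18, Sb 2.05, Ba 0.89.
So from lowest to highest: Ba < Sb < As.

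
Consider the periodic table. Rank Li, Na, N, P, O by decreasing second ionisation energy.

Li, Na, O, N, P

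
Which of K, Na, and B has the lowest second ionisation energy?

The second ionization energy removes an electron from the +1 ion. For each element: K⁺ is the bare [Ar] core; Na⁺ is the bare [Ne] core; B⁺ still has 2 valence electrons.
Core electrons are held far more tightly than valence electrons, so K and Na top the IE_2 order.
The numbers (kJ/mol): K 3052, Na 4562, B 2427.
So the second ionization energies run B < K < Na.

B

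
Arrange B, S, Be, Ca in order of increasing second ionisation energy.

After 1 electron has been removed, what remains? B⁺ still has 2 valence electrons; S⁺ still has 5 valence electrons; Be⁺ still has 1 valence electron; Ca⁺ still has 1 valence electron.
All are still removing valence electrons, so compare the +1 ions as you would atoms: IE_2 generally rises across a period (higher Z_eff) and falls down a group (larger shell), subject to the usual subshell exceptions.
Valence configurations: B⁺ [He]2s², S⁺ [Ne]3s²3p³, Be⁺ [He]2s¹, Ca⁺ [Ar]4s¹.
Approximate IE_2 values (kJ/mol): B 2427, S 2252, Be 1757, Ca 1145.
So the second ionization energies run Ca < Be < S < B.

Ca < Be < S < B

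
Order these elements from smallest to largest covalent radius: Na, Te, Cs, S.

S < Te < Na < Cs

Moving right in a period, electrons are added to the same shell under a stronger nuclear pull, so atoms get smaller; moving down, a new shell is opened and atoms get larger.
Neither a single period nor a single group — weigh both effects.
Te > S: Te sits below S in group 16, so the down-group effect alone puts Te larger.
Na > Te: the two effects oppose for this pair; the across-period effect wins (155 vs 136 pm).
Cs > Na: they share group 1; the group trend gives Cs the larger value.
Approximate values (pm): Na 155, S 103, Te 136, Cs 232.
So from smallest to largest: S < Te < Na < Cs.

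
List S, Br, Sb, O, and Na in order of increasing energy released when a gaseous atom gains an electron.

Na < Sb < O < S < Br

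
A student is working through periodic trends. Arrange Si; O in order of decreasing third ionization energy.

O, Si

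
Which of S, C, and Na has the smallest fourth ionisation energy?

S

Consider each +3 ion: S³⁺ still has 3 valence electrons; C³⁺ still has 1 valence electron; Na³⁺ is already 2 electrons into the core.
Core electrons are held far more tightly than valence electrons, so Na tops the IE_4 order.
Valence configurations: S³⁺ [Ne]3s²3p¹, C³⁺ [He]2s¹.
Tabulated IE_4 (kJ/mol): S 4556, C 6223, Na 9543.
Overall IE_4 order: S < C < Na.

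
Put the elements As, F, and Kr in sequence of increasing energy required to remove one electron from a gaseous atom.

As < Kr < F

F is in period 2, group 17; As is in period 4, group 15; Kr is in period 4, group 18.
First ionization energy rises across a period (greater Z_eff holds electrons more tightly) and falls down a group (valence electrons are farther from the nucleus).
Neither a single period nor a single group — weigh both effects.
Kr > As: Kr lies to the right of As in period 4, so the across-period effect alone puts Kr higher.
F > Kr: the two effects oppose for this pair; the down-group effect wins (1681 vs 1351 kJ/mol).
Tabulated first ionization energy (kJ/mol): F 1681, As 947, Kr 1351.
So from lowest to highest: As < Kr < F.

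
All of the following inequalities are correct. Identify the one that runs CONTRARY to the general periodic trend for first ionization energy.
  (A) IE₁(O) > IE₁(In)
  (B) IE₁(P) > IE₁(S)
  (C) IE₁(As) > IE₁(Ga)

(B)

The general trend: first ionization energy increases across a period and decreases down a group.
(A) O (period 2, group 16) vs In (period 5, group 13): the stated order agrees with the simple trend.
(B) P (period 3, group 15) vs S (period 3, group 16): the stated order contradicts the simple trend.
(C) As (period 4, group 15) vs Ga (period 4, group 13): the stated order agrees with the simple trend.
The exception is (B): S (3p⁴) ionizes more easily than half-filled P (3p³) because the paired 3p electron in S is pushed out by e⁻–e⁻ repulsion.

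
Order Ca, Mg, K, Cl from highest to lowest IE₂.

Consider each +1 ion: Ca⁺ still has 1 valence electron; Mg⁺ still has 1 valence electron; K⁺ is the bare [Ar] core; Cl⁺ still has 6 valence electrons.
Pulling an electron out of a noble-gas core costs far more than removing a remaining valence electron, so K sits at the high end of IE_2.
Valence configurations: Ca⁺ [Ar]4s¹, Mg⁺ [Ne]3s¹, Cl⁺ [Ne]3s²3p⁴.
Tabulated IE_2 (kJ/mol): Ca 1145, Mg 1451, K 3052, Cl 2298.
So the second ionization energies run Ca < Mg < Cl < K.

K > Cl > Mg > Ca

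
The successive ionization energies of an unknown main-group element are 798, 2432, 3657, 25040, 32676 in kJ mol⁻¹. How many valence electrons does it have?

Look for the largest jump between consecutive ionization energies: IE4/IE3 ≈ 6.8, far larger than any earlier ratio.
That jump marks the point where a core electron is being removed. So the atom has 3 valence electrons.

3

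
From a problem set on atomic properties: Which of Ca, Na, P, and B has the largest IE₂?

Na

Consider each +1 ion: Ca⁺ still has 1 valence electron; Na⁺ is the bare [Ne] core; P⁺ still has 4 valence electrons; B⁺ still has 2 valence electrons.
Breaking into a closed-shell core is much more expensive than removing a leftover valence electron — Na has the largest IE_2 here.
Valence configurations: Ca⁺ [Ar]4s¹, P⁺ [Ne]3s²3p², B⁺ [He]2s².
The numbers (kJ/mol): Ca 1145, Na 4562, P 1907, B 2427.
Hence IE_2: Ca < P < B < Na.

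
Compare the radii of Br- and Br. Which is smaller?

Forming Br- adds 1 electron to Br. More electron–electron repulsion in the same shell, with unchanged nuclear charge, lets the cloud expand.
An anion is larger than its parent atom: Br- > Br.

Br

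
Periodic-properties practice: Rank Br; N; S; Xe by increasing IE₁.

S < Br < Xe < N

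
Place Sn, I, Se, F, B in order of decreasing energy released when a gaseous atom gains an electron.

B is in period 2, group 13; F is in period 2, group 17; Se is in period 4, group 16; Sn is in period 5, group 14; I is in period 5, group 17.
Adding an electron releases more energy for atoms nearer the top right (short of the noble gases).
Neither a single period nor a single group — weigh both effects.
Sn > B: period and group pull opposite ways; the across-period shift dominates (107 vs 27 kJ/mol).
Se > Sn: relative to Sn, both the across-period and down-group shifts push Se's electron affinity up.
I > Se: the two effects oppose for this pair; the across-period effect wins (295 vs 195 kJ/mol).
F > I: they share group 17; the group trend gives F the larger value.
For reference (kJ/mol): B 27, F 328, Se 195, Sn 107, I 295.
So from highest to lowest: F > I > Se > Sn > B.

F, I, Se, Sn, B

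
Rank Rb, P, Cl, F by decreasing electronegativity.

F is in period 2, group 17; P is in period 3, group 15; Cl is in period 3, group 17; Rb is in period 5, group 1.
Atoms toward the upper right of the periodic table pull bonding electrons most strongly.
Here both period and group differ, so the two effects have to be weighed against each other.
P > Rb: relative to Rb, both the across-period and down-group shifts push P's electronegativity up.
Cl > P: Cl lies to the right of P in period 3, so the across-period effect alone puts Cl higher.
F > Cl: F sits above Cl in group 17, so the down-group effect alone puts F higher.
Tabulated electronegativity (Pauling): F 3.98, P 2.19, Cl 3.16, Rb 0.82.
So from highest to lowest: F > Cl > P > Rb.

F > Cl > P > Rb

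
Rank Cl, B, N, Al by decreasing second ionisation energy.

N > B > Cl > Al

After 1 electron has been removed, what remains? Cl⁺ still has 6 valence electrons; B⁺ still has 2 valence electrons; N⁺ still has 4 valence electrons; Al⁺ still has 2 valence electrons.
All are still removing valence electrons, so compare the +1 ions as you would atoms: IE_2 generally rises across a period (higher Z_eff) and falls down a group (larger shell), subject to the usual subshell exceptions.
Valence configurations: Cl⁺ [Ne]3s²3p⁴, B⁺ [He]2s², N⁺ [He]2s²2p², Al⁺ [Ne]3s².
The numbers (kJ/mol): Cl 2298, B 2427, N 2856, Al 1817.
Hence IE_2: Al < Cl < B < N.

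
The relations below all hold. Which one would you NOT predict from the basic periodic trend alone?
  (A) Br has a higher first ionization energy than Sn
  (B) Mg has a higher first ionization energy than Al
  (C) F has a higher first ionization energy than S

The general trend: first ionization energy increases across a period and decreases down a group.
(A) Br (period 4, group 17) vs Sn (period 5, group 14): the stated order agrees with the simple trend.
(B) Mg (period 3, group 2) vs Al (period 3, group 13): the stated order contradicts the simple trend.
(C) F (period 2, group 17) vs S (period 3, group 16): the stated order agrees with the simple trend.
The exception is (B): Al's single 3p electron is easier to remove than one from Mg's filled 3s².

(B)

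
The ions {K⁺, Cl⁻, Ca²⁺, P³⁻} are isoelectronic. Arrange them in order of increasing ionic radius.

All of these have 18 electrons, so size is governed by nuclear charge alone: the more protons, the stronger the pull on the same electron cloud, and the smaller the ion.
Nuclear charges: Ca²⁺ (Z=20), K⁺ (Z=19), Cl⁻ (Z=17), P³⁻ (Z=15).
Smallest to largest: Ca²⁺ < K⁺ < Cl⁻ < P³⁻.

Ca²⁺, K⁺, Cl⁻, P³⁻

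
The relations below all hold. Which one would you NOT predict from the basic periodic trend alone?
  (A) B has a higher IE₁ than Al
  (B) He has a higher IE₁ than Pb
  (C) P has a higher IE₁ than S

The general trend: IE₁ increases across a period and decreases down a group.
(A) B (period 2, group 13) vs Al (period 3, group 13): the stated order agrees with the simple trend.
(B) He (period 1, group 18) vs Pb (period 6, group 14): the stated order agrees with the simple trend.
(C) P (period 3, group 15) vs S (period 3, group 16): the stated order contradicts the simple trend.
The exception is (C): S (3p⁴) ionizes more easily than half-filled P (3p³) because the paired 3p electron in S is pushed out by e⁻–e⁻ repulsion.

(C)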